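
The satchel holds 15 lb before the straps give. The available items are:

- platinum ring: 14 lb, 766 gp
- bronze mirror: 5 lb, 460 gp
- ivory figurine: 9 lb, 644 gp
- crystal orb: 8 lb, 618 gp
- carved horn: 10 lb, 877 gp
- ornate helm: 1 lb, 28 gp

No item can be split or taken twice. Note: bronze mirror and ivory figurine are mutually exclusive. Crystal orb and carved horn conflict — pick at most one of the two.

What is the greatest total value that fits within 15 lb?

Bronze mirror + carved horn uses 15 of the 15 lb and totals 1337.
Every other selection either busts 15 lb or breaks a pairing rule or fails to beat 1337.

1337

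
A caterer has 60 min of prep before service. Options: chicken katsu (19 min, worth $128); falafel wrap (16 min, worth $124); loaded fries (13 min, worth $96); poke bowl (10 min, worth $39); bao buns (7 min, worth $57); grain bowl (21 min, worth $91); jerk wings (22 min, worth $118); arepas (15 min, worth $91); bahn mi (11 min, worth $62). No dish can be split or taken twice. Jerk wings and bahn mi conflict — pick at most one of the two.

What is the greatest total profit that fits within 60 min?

410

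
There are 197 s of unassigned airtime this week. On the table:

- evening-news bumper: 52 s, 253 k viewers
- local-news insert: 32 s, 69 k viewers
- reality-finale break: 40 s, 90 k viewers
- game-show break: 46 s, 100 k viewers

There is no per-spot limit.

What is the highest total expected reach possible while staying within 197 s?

Taking 3×evening-news bumper + reality-finale break: 196 s used, 849 in expected reach.

849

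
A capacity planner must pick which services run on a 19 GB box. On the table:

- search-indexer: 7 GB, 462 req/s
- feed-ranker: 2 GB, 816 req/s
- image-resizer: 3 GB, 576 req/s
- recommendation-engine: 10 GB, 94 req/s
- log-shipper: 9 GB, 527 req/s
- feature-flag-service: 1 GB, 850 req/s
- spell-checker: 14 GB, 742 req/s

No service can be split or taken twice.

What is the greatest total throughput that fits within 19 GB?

2769

A density-first pass picks search-indexer + feed-ranker + image-resizer + feature-flag-service — 2704 at 13 GB.
Replace search-indexer with log-shipper: the trade gains 65 net, giving 2769 at 15 GB.
Next best is search-indexer + feed-ranker + image-resizer + feature-flag-service at 2704 (13 GB) — short by 65.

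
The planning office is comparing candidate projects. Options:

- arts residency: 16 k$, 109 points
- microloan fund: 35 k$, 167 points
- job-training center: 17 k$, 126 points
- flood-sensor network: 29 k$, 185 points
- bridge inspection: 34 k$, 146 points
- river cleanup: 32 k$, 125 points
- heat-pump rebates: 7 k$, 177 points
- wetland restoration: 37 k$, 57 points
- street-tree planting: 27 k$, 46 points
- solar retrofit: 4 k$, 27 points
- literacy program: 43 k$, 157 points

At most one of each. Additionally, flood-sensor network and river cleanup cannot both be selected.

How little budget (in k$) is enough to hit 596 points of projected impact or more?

69

Minimise k$ subject to total projected impact ≥ 596.
Taking arts residency + job-training center + flood-sensor network + heat-pump rebates gives 597 (≥ 596) for 69 k$.
Any bundle with less than 69 k$ falls short of 596.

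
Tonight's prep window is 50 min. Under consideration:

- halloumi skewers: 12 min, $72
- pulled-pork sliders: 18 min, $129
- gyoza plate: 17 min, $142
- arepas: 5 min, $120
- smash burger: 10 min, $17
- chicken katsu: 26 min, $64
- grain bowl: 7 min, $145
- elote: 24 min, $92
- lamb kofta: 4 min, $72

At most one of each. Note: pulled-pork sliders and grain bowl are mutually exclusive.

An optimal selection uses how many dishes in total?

Optimal total is 551.
For example halloumi skewers + gyoza plate + arepas + grain bowl + lamb kofta achieves it, using 45 min.
Any selection reaching 551 contains exactly 5 dishes.

5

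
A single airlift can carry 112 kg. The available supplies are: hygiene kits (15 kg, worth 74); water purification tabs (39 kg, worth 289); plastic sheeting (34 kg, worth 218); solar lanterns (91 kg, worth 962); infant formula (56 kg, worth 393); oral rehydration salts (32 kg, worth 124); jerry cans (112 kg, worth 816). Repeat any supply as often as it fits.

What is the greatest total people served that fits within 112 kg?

1036

Hygiene kits + solar lanterns uses 106 of the 112 kg and totals 1036.
No other feasible combination exceeds 1036.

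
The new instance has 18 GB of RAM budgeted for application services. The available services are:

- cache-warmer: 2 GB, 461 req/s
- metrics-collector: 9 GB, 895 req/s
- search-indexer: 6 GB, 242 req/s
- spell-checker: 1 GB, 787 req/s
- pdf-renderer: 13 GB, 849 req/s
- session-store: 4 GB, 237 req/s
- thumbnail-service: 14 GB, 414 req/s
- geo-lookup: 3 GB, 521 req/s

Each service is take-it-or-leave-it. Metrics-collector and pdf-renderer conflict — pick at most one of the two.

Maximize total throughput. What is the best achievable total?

Cache-warmer + metrics-collector + spell-checker + geo-lookup uses 15 of the 18 GB and totals 2664.
Next best is metrics-collector + spell-checker + session-store + geo-lookup at 2440 (17 GB) — short by 224.

2664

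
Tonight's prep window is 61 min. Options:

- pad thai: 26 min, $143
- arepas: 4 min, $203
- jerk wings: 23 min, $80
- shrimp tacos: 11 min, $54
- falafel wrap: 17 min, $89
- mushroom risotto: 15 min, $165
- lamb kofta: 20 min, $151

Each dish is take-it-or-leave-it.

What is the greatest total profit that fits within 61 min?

The ratio ordering already packs tightly: arepas + falafel wrap + mushroom risotto + lamb kofta, 56 min, 608.
Next best is arepas + shrimp tacos + mushroom risotto + lamb kofta at 573 (50 min) — short by 35.

608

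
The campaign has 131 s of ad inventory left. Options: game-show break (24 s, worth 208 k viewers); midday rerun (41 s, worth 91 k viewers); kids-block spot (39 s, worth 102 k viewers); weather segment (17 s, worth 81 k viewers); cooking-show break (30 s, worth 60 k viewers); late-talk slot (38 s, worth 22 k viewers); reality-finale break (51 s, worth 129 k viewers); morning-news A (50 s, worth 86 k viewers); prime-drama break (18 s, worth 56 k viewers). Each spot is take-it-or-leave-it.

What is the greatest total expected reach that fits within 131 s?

520

Taking the top-ratio spots first gives game-show break + kids-block spot + weather segment + cooking-show break + prime-drama break for 507 (128 s).
The 48 s tied up in cooking-show break and prime-drama break is better spent on reality-finale break — total rises to 520 (131 s).
The closest alternative, game-show break + kids-block spot + weather segment + cooking-show break + prime-drama break, reaches only 507.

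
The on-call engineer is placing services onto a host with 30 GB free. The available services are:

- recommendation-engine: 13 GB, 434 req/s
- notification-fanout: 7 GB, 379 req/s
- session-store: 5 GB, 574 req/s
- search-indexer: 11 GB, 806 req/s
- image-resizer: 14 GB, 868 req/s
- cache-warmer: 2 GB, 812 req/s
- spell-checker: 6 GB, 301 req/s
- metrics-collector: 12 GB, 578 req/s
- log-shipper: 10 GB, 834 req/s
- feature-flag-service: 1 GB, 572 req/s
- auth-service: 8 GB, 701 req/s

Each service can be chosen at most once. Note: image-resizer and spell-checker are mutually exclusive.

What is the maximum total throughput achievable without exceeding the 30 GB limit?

A density-first pass picks session-store + cache-warmer + log-shipper + feature-flag-service + auth-service — 3493 at 26 GB.
Replace auth-service with search-indexer: the trade gains 105 net, giving 3598 at 29 GB.
The spare 1 GB is too small for any remaining service, and no feasible exchange beats 3598.

3598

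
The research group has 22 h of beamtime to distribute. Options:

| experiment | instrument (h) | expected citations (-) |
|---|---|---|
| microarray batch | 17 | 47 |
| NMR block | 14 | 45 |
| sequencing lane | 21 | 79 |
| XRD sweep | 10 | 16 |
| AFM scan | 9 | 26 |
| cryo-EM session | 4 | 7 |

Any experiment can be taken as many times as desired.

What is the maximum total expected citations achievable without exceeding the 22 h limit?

79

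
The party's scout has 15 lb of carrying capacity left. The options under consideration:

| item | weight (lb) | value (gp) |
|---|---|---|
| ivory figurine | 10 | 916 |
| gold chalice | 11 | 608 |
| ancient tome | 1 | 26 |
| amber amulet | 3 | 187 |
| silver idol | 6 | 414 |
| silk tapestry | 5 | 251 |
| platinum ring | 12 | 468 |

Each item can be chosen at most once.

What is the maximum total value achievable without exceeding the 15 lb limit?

1167

Taking the top-ratio items first gives ivory figurine + ancient tome + amber amulet for 1129 (14 lb).
The 4 lb tied up in ancient tome and amber amulet is better spent on silk tapestry — total rises to 1167 (15 lb).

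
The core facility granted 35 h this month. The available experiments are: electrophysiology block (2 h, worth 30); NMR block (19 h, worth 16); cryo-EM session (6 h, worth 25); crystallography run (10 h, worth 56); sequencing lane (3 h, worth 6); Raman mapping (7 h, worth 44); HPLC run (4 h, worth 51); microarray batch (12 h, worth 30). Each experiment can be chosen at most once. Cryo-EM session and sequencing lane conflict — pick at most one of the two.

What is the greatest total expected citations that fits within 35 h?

211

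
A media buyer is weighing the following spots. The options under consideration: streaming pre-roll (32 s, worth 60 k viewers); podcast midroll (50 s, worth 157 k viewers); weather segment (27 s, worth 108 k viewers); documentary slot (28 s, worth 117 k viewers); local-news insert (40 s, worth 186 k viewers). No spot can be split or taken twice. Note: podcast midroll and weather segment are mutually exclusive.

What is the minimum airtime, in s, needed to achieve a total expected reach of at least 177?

Need the lightest bundle worth ≥ 177.
local-news insert reaches 186 using 40 s.
No combination under 40 s hits 177.

40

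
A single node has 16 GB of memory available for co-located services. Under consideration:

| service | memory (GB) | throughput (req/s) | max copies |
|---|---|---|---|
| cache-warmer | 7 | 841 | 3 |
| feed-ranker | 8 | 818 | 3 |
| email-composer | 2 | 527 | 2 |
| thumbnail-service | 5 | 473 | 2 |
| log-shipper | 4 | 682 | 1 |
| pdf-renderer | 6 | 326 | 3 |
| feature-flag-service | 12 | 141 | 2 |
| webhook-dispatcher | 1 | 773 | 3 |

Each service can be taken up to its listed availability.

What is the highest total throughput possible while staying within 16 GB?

2×email-composer + thumbnail-service + log-shipper + 3×webhook-dispatcher uses 16 of the 16 GB and totals 4528.
No other feasible combination exceeds 4528.

4528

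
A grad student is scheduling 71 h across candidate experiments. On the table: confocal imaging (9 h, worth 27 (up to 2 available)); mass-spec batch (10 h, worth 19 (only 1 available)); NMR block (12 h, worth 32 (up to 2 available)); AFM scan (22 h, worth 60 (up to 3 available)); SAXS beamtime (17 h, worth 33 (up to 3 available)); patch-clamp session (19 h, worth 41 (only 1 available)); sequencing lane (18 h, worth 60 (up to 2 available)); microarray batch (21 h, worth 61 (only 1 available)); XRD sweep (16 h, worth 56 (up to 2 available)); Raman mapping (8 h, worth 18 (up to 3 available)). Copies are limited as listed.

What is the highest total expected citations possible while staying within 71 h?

233

Ranking by ratio (expected citations/h): XRD sweep 3.50, sequencing lane 3.33, confocal imaging 3.00, microarray batch 2.90.
Greedy by ratio would take 2×sequencing lane + 2×XRD sweep: 68 h used, total 232.
The 18 h tied up in sequencing lane is better spent on microarray batch — total rises to 233 (71 h).
Every other selection either busts 71 h or exceeds an availability limit or fails to beat 233.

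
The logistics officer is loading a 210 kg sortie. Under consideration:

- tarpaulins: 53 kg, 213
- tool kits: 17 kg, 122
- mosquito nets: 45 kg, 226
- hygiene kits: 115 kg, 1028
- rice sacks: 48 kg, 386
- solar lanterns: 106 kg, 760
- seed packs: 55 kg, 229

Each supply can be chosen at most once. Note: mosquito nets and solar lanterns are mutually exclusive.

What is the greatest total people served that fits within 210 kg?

Ranking by ratio (people served/kg): hygiene kits 8.94, rice sacks 8.04, tool kits 7.18, solar lanterns 7.17.
Filling by ratio: tool kits + hygiene kits + rice sacks for 1536, with 30 kg left unused.
The 17 kg tied up in tool kits is better spent on mosquito nets — total rises to 1640 (208 kg).
An exhaustive check of the 128 subsets confirms 1640.

1640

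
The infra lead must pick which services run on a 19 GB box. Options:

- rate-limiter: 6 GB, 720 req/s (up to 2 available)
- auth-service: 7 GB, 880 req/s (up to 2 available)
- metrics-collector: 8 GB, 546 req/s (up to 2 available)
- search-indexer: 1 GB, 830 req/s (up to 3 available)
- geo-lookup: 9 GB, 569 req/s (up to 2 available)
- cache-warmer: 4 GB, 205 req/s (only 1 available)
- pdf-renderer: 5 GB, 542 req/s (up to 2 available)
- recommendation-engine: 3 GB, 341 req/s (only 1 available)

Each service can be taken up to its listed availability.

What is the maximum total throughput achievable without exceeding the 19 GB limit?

4431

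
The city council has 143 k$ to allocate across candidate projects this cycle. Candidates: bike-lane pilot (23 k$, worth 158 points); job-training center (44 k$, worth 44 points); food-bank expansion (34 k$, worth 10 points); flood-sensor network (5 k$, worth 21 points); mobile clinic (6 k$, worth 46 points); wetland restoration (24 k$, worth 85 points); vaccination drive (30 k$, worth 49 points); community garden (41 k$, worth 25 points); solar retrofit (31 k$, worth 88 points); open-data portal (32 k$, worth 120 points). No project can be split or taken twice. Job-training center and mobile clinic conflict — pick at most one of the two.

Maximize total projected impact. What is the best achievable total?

518

By projected impact per k$: mobile clinic 7.67, bike-lane pilot 6.87, flood-sensor network 4.20, open-data portal 3.75 lead.
Bike-lane pilot + flood-sensor network + mobile clinic + wetland restoration + solar retrofit + open-data portal uses 121 of the 143 k$ and totals 518.
Next best is bike-lane pilot + wetland restoration + vaccination drive + solar retrofit + open-data portal at 500 (140 k$) — short by 18.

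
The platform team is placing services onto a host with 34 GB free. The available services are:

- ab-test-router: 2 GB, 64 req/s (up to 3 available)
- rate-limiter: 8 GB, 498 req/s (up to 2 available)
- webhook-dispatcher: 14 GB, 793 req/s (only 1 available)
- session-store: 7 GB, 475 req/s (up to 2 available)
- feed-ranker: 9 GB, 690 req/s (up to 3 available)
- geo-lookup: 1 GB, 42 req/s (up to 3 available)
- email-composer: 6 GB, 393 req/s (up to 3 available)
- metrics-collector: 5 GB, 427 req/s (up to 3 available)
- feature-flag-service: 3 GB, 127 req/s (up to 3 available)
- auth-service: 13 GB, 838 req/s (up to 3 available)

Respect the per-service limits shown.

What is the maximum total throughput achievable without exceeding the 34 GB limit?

Taking 2×feed-ranker + geo-lookup + 3×metrics-collector: 34 GB used, 2703 in throughput.
No other feasible combination exceeds 2703.

2703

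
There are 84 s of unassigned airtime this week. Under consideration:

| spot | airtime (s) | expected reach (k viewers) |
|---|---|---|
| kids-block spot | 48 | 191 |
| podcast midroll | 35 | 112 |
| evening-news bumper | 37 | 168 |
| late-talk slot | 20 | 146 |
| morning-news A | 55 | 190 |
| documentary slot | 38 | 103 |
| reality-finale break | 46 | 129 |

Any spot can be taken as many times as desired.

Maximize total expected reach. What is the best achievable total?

584

Density check — late-talk slot 7.30, evening-news bumper 4.54, kids-block spot 3.98 are the best per s.
4×late-talk slot uses 80 of the 84 s and totals 584.
That's the maximum — no swap from here does better than 584.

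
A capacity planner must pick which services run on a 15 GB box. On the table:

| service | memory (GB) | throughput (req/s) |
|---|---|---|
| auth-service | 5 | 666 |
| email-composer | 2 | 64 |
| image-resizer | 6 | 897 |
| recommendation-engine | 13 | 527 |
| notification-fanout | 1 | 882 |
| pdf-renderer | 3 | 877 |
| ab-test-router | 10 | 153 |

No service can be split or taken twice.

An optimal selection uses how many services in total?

4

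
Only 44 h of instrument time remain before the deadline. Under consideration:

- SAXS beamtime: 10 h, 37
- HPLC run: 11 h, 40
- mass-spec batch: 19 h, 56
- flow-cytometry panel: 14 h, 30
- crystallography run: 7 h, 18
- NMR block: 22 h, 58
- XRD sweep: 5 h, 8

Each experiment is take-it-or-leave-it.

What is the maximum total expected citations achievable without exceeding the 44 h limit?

Filling by ratio: SAXS beamtime + HPLC run + mass-spec batch for 133, with 4 h left unused.
Replace mass-spec batch with NMR block: the trade gains 2 net, giving 135 at 43 h.
Every other selection either busts 44 h or fails to beat 135.

135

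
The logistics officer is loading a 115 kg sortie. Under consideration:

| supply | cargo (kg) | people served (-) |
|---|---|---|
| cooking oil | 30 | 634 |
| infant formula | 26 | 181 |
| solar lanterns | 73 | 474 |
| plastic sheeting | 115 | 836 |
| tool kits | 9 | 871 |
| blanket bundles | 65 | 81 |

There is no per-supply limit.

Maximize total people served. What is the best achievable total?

12×tool kits uses 108 of the 115 kg and totals 10452.

10452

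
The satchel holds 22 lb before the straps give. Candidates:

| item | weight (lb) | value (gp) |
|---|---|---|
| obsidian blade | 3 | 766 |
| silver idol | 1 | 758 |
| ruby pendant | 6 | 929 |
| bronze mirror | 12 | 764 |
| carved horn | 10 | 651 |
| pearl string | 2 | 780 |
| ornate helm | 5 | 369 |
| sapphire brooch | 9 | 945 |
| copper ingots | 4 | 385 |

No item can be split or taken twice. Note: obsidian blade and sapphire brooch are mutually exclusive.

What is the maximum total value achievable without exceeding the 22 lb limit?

3987

Taking obsidian blade + silver idol + ruby pendant + pearl string + ornate helm + copper ingots: 21 lb used, 3987 in value.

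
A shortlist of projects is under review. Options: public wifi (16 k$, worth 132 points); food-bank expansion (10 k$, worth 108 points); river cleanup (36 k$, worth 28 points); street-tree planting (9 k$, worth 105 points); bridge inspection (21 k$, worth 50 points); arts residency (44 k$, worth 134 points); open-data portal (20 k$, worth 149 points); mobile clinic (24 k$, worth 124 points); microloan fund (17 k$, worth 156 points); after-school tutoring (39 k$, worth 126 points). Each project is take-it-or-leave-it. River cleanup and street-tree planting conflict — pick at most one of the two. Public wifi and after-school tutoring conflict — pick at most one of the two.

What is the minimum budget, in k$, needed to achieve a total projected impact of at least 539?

62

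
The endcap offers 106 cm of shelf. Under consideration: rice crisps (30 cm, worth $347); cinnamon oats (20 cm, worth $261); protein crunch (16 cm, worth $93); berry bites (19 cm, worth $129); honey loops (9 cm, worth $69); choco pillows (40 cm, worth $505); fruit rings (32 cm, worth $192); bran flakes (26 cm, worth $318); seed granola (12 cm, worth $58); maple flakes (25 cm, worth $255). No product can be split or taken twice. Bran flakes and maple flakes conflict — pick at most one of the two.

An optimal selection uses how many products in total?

4

Optimal total is 1239.
One optimal bundle: rice crisps + honey loops + choco pillows + bran flakes (105 cm).
All optima have 4 products.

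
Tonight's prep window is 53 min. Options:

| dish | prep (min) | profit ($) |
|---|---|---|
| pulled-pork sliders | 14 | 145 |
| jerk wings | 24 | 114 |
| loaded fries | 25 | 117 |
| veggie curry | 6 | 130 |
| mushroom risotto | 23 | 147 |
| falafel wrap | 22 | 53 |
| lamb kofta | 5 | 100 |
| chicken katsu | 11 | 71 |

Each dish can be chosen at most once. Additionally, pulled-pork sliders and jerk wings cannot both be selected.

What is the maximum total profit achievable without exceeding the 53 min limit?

522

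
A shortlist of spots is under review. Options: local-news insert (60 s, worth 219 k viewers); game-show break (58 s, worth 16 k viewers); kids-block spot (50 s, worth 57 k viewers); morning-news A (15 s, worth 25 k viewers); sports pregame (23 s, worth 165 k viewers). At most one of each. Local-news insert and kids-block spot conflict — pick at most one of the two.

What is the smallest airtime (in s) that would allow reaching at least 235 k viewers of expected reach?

Minimise s subject to total expected reach ≥ 235.
Taking local-news insert + morning-news A gives 244 (≥ 235) for 75 s.
No combination under 75 s hits 235.

75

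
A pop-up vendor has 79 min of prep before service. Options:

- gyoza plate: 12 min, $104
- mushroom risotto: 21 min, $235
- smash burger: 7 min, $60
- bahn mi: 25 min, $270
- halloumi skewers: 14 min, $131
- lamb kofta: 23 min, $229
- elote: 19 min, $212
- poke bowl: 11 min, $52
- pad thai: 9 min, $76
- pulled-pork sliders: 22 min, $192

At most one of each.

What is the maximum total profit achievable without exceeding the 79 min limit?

848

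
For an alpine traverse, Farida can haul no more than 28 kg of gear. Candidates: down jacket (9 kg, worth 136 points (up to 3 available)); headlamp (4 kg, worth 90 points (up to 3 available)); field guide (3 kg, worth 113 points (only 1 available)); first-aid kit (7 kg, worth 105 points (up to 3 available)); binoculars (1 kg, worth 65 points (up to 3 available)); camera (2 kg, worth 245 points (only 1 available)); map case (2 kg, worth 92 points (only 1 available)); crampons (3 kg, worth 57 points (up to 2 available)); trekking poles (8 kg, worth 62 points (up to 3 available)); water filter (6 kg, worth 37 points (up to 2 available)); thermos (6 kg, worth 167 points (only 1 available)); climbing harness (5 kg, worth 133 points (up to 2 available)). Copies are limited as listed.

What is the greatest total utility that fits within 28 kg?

The ratio heuristic lands on field guide + 3×binoculars + camera + map case + thermos + 2×climbing harness (1078) but leaves 2 kg idle.
Dropping climbing harness frees 5 kg; slotting in headlamp + crampons (7 kg) lifts the total to 1092 at 28 kg.

1092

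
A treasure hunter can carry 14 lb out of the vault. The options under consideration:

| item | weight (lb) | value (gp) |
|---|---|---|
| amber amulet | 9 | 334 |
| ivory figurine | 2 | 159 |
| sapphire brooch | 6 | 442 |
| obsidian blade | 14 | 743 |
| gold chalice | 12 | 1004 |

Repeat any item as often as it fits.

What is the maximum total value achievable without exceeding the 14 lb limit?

Best packing: ivory figurine + gold chalice — 14 lb, 1163 total.
Every other selection either busts 14 lb or fails to beat 1163.

1163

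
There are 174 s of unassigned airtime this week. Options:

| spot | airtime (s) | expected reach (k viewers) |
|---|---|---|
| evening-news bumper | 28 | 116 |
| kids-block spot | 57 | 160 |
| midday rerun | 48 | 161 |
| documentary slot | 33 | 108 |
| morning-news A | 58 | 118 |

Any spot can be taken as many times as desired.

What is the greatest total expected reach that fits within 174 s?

By expected reach per s: evening-news bumper 4.14, midday rerun 3.35, documentary slot 3.27 lead.
6×evening-news bumper uses 168 of the 174 s and totals 696.

696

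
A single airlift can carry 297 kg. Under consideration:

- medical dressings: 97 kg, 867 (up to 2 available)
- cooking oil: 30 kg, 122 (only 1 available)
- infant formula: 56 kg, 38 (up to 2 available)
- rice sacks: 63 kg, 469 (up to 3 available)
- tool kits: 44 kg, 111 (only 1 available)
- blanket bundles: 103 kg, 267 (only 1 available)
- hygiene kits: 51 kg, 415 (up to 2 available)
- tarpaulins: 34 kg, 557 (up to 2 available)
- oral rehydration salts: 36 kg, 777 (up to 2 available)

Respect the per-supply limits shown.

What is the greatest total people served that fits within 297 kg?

Best packing: medical dressings + hygiene kits + 2×tarpaulins + 2×oral rehydration salts — 288 kg, 3950 total.
No other feasible combination exceeds 3950.

3950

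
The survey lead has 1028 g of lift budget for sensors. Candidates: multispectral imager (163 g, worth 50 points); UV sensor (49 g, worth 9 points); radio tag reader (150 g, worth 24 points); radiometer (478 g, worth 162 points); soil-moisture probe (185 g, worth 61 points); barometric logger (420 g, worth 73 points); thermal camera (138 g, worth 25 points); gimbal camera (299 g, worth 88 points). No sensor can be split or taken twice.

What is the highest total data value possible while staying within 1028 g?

Greedy by ratio would take multispectral imager + UV sensor + radiometer + soil-moisture probe + thermal camera: 1013 g used, total 307.
The 301 g tied up in multispectral imager and thermal camera is better spent on gimbal camera — total rises to 320 (1011 g).
Next best is radiometer + soil-moisture probe + gimbal camera at 311 (962 g) — short by 9.

320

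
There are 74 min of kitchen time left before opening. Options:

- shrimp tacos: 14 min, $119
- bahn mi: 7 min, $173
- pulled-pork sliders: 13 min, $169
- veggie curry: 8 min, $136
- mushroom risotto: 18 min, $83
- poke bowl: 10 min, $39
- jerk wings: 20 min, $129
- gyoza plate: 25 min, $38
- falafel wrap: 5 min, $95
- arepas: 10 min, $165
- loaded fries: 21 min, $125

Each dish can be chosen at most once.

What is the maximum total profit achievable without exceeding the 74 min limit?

A density-first pass picks shrimp tacos + bahn mi + pulled-pork sliders + veggie curry + poke bowl + falafel wrap + arepas — 896 at 67 min.
The 14 min tied up in shrimp tacos is better spent on jerk wings — total rises to 906 (73 min).
An exhaustive check of the 2048 subsets confirms 906.

906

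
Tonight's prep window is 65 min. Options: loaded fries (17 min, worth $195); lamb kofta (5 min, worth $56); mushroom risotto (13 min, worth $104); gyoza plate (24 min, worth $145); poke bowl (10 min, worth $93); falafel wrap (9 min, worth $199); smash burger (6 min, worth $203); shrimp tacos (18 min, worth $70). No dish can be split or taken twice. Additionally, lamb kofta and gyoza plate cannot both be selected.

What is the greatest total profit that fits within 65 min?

850

Taking loaded fries + lamb kofta + mushroom risotto + poke bowl + falafel wrap + smash burger: 60 min used, 850 in profit.
An exhaustive check of the 256 subsets confirms 850.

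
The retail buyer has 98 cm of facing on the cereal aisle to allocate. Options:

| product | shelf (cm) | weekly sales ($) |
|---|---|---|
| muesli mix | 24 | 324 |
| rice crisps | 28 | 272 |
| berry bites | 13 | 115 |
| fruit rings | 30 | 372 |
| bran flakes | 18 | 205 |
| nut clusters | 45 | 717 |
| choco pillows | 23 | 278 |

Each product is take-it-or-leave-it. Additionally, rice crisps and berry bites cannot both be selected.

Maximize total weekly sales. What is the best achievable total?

Greedy by ratio would take muesli mix + nut clusters + choco pillows: 92 cm used, total 1319.
Dropping muesli mix frees 24 cm; slotting in fruit rings (30 cm) lifts the total to 1367 at 98 cm.
The closest alternative, muesli mix + nut clusters + choco pillows, reaches only 1319.

1367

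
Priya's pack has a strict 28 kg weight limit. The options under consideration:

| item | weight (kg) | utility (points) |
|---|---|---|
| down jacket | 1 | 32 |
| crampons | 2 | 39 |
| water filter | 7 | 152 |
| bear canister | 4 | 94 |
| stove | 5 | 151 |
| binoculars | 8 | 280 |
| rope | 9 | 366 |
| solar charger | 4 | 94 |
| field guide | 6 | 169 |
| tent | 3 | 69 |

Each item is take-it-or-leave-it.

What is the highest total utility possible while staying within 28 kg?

966

Greedy by ratio would take down jacket + bear canister + stove + binoculars + rope: 27 kg used, total 923.
The 5 kg tied up in down jacket and bear canister is better spent on field guide — total rises to 966 (28 kg).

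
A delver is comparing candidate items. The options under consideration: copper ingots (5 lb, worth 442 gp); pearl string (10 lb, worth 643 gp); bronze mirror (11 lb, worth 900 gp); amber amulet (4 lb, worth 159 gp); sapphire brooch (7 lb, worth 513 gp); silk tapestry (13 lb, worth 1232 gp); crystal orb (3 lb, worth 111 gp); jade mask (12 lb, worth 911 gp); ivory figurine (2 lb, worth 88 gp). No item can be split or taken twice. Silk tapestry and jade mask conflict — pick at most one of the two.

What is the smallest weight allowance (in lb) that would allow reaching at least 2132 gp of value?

24

Minimise lb subject to total value ≥ 2132.
Taking bronze mirror + silk tapestry gives 2132 (≥ 2132) for 24 lb.
No combination under 24 lb hits 2132.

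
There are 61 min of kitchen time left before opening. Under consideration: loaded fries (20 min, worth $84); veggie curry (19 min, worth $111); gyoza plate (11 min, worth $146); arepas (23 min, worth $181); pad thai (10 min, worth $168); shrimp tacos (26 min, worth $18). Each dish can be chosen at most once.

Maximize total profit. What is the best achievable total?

509

Taking the top-ratio dishes first gives gyoza plate + arepas + pad thai for 495 (44 min).
Dropping arepas frees 23 min; slotting in loaded fries + veggie curry (39 min) lifts the total to 509 at 60 min.
That's the maximum — no swap from here does better than 509.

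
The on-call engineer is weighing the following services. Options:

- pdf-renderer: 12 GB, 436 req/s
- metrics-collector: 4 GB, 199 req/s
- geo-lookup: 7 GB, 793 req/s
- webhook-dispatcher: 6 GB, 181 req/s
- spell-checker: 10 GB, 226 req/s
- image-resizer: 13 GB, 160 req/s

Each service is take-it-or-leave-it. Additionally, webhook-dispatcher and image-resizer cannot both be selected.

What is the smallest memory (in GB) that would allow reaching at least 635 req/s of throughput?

Minimise GB subject to total throughput ≥ 635.
geo-lookup: 793 throughput at 7 GB.
Any bundle with less than 7 GB falls short of 635.

7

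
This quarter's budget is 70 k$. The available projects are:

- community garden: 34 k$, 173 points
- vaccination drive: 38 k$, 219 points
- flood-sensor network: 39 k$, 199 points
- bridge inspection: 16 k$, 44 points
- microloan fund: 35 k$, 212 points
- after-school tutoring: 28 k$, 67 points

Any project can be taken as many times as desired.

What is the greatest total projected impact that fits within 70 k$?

424

2×microloan fund uses 70 of the 70 k$ and totals 424.
That's the maximum — no swap from here does better than 424.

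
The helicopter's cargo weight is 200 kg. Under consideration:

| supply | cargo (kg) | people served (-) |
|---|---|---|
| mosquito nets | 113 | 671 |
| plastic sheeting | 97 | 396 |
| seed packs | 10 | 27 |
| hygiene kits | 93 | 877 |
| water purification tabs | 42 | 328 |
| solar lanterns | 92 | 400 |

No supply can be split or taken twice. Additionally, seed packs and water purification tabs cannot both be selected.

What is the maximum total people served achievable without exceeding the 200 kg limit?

1304

Ranking by ratio (people served/kg): hygiene kits 9.43, water purification tabs 7.81, mosquito nets 5.94.
Taking seed packs + hygiene kits + solar lanterns: 195 kg used, 1304 in people served.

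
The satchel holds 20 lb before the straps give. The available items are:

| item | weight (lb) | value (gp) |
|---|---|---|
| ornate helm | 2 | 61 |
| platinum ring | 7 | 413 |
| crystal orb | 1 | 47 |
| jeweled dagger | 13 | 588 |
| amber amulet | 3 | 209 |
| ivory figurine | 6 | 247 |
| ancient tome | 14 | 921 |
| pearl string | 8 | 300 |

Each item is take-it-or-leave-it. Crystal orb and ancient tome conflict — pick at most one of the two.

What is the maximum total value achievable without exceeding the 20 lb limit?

1191

Taking ornate helm + amber amulet + ancient tome: 19 lb used, 1191 in value.
An exhaustive check of the 256 subsets confirms 1191.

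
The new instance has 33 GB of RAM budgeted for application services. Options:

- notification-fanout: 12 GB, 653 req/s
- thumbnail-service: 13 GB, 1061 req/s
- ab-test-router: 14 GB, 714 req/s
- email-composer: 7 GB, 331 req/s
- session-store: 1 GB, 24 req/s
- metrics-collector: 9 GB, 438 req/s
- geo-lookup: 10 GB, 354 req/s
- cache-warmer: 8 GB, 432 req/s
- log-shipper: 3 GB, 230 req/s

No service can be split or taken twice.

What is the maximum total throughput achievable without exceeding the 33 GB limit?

2161

Greedy by ratio would take notification-fanout + thumbnail-service + session-store + log-shipper: 29 GB used, total 1968.
Dropping notification-fanout and session-store frees 13 GB; slotting in metrics-collector + cache-warmer (17 GB) lifts the total to 2161 at 33 GB.
The closest alternative, notification-fanout + thumbnail-service + cache-warmer, reaches only 2146.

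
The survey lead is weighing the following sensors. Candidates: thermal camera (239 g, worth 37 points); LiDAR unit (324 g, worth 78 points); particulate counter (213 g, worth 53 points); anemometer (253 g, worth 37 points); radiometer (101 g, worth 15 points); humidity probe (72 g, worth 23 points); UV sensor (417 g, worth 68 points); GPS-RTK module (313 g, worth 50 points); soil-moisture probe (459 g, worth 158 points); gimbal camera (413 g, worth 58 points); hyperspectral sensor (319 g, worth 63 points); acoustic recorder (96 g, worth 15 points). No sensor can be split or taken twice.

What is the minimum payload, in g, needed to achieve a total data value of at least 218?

Look for the lowest-payload combination reaching 218.
particulate counter + humidity probe + soil-moisture probe: 234 data value at 744 g.
Below 744 g the best achievable stays under 218.

744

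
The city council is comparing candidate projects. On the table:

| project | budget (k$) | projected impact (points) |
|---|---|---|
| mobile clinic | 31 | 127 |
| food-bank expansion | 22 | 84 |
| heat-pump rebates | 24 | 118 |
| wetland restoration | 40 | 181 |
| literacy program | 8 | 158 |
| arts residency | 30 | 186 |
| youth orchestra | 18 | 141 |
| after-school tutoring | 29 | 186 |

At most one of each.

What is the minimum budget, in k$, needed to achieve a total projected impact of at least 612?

85

Need the lightest bundle worth ≥ 612.
literacy program + arts residency + youth orchestra + after-school tutoring: 671 projected impact at 85 k$.
Any bundle with less than 85 k$ falls short of 612.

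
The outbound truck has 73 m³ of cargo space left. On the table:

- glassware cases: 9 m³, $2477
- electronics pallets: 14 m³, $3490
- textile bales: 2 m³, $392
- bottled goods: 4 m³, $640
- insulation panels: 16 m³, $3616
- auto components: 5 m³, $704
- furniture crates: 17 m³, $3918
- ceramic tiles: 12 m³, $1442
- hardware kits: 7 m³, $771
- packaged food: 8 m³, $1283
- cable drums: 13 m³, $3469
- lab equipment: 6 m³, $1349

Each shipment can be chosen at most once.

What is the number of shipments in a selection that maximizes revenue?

The maximum revenue within 73 m³ is 17610.
One optimal bundle: glassware cases + electronics pallets + bottled goods + insulation panels + furniture crates + cable drums (73 m³).
Every optimal selection uses 6 shipments.

6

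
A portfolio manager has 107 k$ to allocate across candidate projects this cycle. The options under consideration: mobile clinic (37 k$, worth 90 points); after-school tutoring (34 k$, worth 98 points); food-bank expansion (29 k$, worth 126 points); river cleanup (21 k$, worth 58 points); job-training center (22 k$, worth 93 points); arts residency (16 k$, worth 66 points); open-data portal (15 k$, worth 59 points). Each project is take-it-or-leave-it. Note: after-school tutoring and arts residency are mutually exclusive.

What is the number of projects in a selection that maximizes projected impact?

The maximum projected impact within 107 k$ is 402.
For example food-bank expansion + river cleanup + job-training center + arts residency + open-data portal achieves it, using 103 k$.
Every optimal selection uses 5 projects.

5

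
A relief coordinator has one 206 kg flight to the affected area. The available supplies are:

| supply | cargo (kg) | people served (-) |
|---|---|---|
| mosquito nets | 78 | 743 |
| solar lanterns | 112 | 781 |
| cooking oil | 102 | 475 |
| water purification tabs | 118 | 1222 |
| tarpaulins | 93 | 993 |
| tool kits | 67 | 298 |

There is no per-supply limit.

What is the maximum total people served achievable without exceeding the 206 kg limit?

Ranking by ratio (people served/kg): tarpaulins 10.68, water purification tabs 10.36, mosquito nets 9.53.
The ratio ordering already packs tightly: 2×tarpaulins, 186 kg, 1986.
That's the maximum — no swap from here does better than 1986.

1986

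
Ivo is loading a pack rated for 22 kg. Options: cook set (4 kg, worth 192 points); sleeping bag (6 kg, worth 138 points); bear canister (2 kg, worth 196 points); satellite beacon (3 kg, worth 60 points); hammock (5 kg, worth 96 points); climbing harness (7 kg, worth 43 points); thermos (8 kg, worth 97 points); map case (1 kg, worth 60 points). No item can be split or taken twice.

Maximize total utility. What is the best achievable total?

Best packing: cook set + sleeping bag + bear canister + satellite beacon + hammock + map case — 21 kg, 742 total.
Nothing else within 22 kg beats 742.

742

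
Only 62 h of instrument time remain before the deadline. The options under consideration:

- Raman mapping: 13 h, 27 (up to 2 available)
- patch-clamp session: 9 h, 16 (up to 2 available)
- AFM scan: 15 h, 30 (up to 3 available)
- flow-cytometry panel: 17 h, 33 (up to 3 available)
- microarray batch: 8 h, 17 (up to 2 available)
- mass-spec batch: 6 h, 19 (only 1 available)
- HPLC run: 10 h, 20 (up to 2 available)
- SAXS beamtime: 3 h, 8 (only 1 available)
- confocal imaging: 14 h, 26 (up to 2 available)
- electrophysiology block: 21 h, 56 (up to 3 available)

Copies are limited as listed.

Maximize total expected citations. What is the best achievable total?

Ranking by ratio (expected citations/h): mass-spec batch 3.17, SAXS beamtime 2.67, electrophysiology block 2.67.
Taking the top-ratio experiments first gives microarray batch + mass-spec batch + SAXS beamtime + 2×electrophysiology block for 156 (59 h).
Dropping microarray batch frees 8 h; slotting in HPLC run (10 h) lifts the total to 159 at 61 h.
Every other selection either busts 62 h or exceeds an availability limit or fails to beat 159.

159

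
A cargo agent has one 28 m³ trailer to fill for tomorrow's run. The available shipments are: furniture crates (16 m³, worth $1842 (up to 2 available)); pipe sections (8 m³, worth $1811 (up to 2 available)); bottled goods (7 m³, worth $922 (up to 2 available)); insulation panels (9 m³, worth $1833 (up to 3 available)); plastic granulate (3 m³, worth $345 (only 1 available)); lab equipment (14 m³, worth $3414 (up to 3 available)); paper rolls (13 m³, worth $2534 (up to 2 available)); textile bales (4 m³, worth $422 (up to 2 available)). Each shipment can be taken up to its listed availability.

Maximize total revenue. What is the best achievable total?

Density check — lab equipment 243.86, pipe sections 226.38, insulation panels 203.67 are the best per m³.
Best packing: 2×lab equipment — 28 m³, 6828 total.
Nothing else within 28 m³ beats 6828.

6828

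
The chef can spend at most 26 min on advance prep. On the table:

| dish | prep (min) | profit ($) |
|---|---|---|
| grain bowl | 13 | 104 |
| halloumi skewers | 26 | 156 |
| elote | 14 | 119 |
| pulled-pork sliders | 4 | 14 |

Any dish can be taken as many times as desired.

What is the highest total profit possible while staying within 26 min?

208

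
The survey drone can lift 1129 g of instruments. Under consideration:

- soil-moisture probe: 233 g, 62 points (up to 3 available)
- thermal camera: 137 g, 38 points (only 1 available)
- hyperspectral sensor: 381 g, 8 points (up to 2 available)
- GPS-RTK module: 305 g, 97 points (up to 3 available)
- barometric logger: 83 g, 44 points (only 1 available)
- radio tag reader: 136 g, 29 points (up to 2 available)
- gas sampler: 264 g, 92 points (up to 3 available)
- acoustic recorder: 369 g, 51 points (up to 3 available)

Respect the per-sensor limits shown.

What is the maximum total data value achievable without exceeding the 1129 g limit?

382

By data value per g: barometric logger 0.53, gas sampler 0.35, GPS-RTK module 0.32 lead.
Greedy by ratio would take thermal camera + barometric logger + 3×gas sampler: 1012 g used, total 358.
The 137 g tied up in thermal camera is better spent on soil-moisture probe — total rises to 382 (1108 g).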